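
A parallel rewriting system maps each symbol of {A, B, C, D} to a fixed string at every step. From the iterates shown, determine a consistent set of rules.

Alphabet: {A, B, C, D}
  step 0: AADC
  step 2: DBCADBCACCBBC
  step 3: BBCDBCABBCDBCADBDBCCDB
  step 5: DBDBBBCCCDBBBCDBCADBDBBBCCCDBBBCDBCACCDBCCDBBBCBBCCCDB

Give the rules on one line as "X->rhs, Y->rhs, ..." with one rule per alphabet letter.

A->CA, B->C, C->DB, D->BB

  step 2 ⇒ step 3: DBCADBCACCBBC ⇒ BB·C·DB·CA·BB·C·DB·CA·DB·DB·C·C·DB
    A ↦ CA
    B ↦ C
    C ↦ DB
    D ↦ BB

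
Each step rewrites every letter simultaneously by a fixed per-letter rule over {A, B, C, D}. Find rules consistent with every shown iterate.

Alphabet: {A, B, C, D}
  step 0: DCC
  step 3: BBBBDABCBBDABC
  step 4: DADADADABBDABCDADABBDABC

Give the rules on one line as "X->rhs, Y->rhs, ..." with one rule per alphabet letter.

A->B, B->DA, C->BC, D->B

  step 3 ⇒ step 4: BBBBDABCBBDABC ⇒ DA·DA·DA·DA·B·B·DA·BC·DA·DA·B·B·DA·BC
    A ↦ B
    B ↦ DA
    C ↦ BC
    D ↦ B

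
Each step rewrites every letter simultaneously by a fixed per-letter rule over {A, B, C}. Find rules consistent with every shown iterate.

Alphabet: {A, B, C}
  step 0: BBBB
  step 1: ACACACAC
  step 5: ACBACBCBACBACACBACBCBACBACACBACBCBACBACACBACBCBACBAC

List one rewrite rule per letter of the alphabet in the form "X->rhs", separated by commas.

  step 0 ⇒ step 1: BBBB ⇒ AC·AC·AC·AC
    B ↦ AC
    A ↦ BC  (constrained at step 1)
    C ↦ B  (constrained at step 1)

A->BC, B->AC, C->B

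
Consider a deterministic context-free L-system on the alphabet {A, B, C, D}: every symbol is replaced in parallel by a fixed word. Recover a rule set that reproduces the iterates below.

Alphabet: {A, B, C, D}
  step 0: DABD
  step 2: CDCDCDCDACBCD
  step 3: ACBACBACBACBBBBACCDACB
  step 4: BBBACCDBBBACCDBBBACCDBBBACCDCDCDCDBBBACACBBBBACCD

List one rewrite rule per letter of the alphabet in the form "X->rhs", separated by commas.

  step 3 ⇒ step 4: ACBACBACBACBBBBACCDACB ⇒ BBB·AC·CD·BBB·AC·CD·BBB·AC·CD·BBB·AC·CD·CD·CD·CD·BBB·AC·AC·B·BBB·AC·CD
    A ↦ BBB
    B ↦ CD
    C ↦ AC
    D ↦ B

A->BBB, B->CD, C->AC, D->B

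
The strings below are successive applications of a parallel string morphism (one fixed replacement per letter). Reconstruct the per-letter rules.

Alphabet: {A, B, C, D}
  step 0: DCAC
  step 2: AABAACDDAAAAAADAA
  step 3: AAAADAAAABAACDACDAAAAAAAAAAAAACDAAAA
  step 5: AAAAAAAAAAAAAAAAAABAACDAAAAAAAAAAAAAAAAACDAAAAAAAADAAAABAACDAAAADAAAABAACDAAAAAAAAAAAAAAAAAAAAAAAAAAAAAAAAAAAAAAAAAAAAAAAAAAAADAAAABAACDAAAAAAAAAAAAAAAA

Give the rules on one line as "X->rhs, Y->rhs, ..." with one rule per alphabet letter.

A->AA, B->D, C->BA, D->ACD

  step 2 ⇒ step 3: AABAACDDAAAAAADAA ⇒ AA·AA·D·AA·AA·BA·ACD·ACD·AA·AA·AA·AA·AA·AA·ACD·AA·AA
    A ↦ AA
    B ↦ D
    C ↦ BA
    D ↦ ACD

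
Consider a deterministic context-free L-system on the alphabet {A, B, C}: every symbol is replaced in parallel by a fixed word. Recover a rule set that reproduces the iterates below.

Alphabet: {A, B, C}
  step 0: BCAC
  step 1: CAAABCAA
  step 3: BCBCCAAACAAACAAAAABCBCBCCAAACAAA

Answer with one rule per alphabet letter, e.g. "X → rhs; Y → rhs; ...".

  step 0 ⇒ step 1: BCAC ⇒ CA·AA·BC·AA
    A ↦ BC
    B ↦ CA
    C ↦ AA

A->BC, B->CA, C->AA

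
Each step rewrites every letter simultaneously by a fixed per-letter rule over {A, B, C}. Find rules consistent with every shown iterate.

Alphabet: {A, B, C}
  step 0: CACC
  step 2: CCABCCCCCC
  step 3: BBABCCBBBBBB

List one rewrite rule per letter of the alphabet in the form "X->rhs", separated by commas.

  step 2 ⇒ step 3: CCABCCCCCC ⇒ B·B·AB·CC·B·B·B·B·B·B
    A ↦ AB
    B ↦ CC
    C ↦ B

A->AB, B->CC, C->B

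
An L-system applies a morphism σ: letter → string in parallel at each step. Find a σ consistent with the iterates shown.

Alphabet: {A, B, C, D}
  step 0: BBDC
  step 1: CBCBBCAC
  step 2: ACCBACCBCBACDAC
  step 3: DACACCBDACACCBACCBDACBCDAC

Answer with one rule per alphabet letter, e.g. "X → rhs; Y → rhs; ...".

A->D, B->CB, C->AC, D->BC

  step 2 ⇒ step 3: ACCBACCBCBACDAC ⇒ D·AC·AC·CB·D·AC·AC·CB·AC·CB·D·AC·BC·D·AC
    A ↦ D
    B ↦ CB
    C ↦ AC
    D ↦ BC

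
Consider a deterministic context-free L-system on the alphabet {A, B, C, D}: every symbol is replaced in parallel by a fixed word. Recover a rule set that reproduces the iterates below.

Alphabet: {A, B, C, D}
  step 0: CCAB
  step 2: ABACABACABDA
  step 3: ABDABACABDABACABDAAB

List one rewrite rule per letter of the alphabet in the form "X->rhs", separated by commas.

  step 2 ⇒ step 3: ABACABACABDA ⇒ AB·D·AB·AC·AB·D·AB·AC·AB·D·A·AB
    A ↦ AB
    B ↦ D
    C ↦ AC
    D ↦ A

A->AB, B->D, C->AC, D->A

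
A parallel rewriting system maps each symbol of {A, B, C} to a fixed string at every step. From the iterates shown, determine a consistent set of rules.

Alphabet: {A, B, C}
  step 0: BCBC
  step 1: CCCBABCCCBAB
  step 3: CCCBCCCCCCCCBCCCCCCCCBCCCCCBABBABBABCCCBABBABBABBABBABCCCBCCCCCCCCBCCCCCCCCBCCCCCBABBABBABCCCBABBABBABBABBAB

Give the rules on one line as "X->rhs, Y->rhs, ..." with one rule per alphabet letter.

A->BCC, B->CCC, C->BAB

  step 0 ⇒ step 1: BCBC ⇒ CCC·BAB·CCC·BAB
    B ↦ CCC
    C ↦ BAB
    A ↦ BCC  (constrained at step 1)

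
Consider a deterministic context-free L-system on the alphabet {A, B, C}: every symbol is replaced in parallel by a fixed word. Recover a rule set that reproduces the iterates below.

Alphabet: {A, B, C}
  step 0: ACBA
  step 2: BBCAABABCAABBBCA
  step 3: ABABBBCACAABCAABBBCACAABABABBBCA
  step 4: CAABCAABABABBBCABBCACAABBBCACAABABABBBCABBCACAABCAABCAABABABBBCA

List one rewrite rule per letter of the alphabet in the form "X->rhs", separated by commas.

  step 3 ⇒ step 4: ABABBBCACAABCAABBBCACAABABABBBCA ⇒ CA·AB·CA·AB·AB·AB·BB·CA·BB·CA·CA·AB·BB·CA·CA·AB·AB·AB·BB·CA·BB·CA·CA·AB·CA·AB·CA·AB·AB·AB·BB·CA
    A ↦ CA
    B ↦ AB
    C ↦ BB

A->CA, B->AB, C->BB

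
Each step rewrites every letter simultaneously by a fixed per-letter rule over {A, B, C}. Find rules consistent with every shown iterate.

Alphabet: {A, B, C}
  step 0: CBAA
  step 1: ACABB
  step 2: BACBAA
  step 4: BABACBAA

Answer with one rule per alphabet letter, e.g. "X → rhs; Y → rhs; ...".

  step 1 ⇒ step 2: ACABB ⇒ B·AC·B·A·A
    A ↦ B
    B ↦ A
    C ↦ AC

A->B, B->A, C->AC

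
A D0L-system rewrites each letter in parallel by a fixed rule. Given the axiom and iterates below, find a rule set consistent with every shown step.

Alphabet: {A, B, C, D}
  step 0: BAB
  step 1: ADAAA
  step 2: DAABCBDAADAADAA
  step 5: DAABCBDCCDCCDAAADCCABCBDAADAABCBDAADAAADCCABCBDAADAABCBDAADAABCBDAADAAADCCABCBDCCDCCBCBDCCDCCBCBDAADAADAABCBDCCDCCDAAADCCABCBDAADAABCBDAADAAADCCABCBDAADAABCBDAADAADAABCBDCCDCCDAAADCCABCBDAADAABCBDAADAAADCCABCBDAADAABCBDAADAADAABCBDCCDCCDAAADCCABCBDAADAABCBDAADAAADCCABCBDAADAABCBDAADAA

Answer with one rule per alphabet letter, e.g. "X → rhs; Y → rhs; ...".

A->DAA, B->A, C->DCC, D->BCB

  step 1 ⇒ step 2: ADAAA ⇒ DAA·BCB·DAA·DAA·DAA
    A ↦ DAA
    D ↦ BCB
  step 0 ⇒ step 1: BAB ⇒ A·DAA·A
    B ↦ A
    C ↦ DCC  (constrained at step 2)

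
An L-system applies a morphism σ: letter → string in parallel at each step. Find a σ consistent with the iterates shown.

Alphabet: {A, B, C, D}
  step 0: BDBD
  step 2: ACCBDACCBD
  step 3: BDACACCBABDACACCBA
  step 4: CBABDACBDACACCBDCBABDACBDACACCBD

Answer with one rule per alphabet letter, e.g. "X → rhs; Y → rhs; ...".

  step 3 ⇒ step 4: BDACACCBABDACACCBA ⇒ C·BA·BD·AC·BD·AC·AC·C·BD·C·BA·BD·AC·BD·AC·AC·C·BD
    A ↦ BD
    B ↦ C
    C ↦ AC
    D ↦ BA

A->BD, B->C, C->AC, D->BA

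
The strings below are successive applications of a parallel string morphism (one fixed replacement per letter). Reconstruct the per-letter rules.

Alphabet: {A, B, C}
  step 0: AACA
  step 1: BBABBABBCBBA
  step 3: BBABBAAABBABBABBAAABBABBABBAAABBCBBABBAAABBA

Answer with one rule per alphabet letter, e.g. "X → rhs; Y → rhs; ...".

  step 0 ⇒ step 1: AACA ⇒ BBA·BBA·BBC·BBA
    A ↦ BBA
    C ↦ BBC
    B ↦ A  (constrained at step 1)

A->BBA, B->A, C->BBC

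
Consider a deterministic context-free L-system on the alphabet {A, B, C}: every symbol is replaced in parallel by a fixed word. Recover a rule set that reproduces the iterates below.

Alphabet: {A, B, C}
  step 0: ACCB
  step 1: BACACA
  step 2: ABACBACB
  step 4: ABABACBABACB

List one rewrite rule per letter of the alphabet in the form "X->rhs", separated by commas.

  step 1 ⇒ step 2: BACACA ⇒ A·B·AC·B·AC·B
    A ↦ B
    B ↦ A
    C ↦ AC

A->B, B->A, C->AC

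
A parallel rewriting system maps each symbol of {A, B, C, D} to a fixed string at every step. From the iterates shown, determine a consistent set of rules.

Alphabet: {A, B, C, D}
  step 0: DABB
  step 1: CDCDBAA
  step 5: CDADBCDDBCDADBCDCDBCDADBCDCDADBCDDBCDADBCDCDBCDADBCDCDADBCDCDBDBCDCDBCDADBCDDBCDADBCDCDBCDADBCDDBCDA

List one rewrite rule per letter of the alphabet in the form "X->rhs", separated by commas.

  step 0 ⇒ step 1: DABB ⇒ CD·CDB·A·A
    A ↦ CDB
    B ↦ A
    D ↦ CD
    C ↦ DB  (constrained at step 1)

A->CDB, B->A, C->DB, D->CD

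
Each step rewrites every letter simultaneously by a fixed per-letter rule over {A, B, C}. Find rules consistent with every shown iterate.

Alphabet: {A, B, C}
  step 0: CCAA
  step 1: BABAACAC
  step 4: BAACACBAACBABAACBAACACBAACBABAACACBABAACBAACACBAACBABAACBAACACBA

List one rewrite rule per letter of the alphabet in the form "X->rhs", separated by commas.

  step 0 ⇒ step 1: CCAA ⇒ BA·BA·AC·AC
    A ↦ AC
    C ↦ BA
    B ↦ BA  (constrained at step 1)

A->AC, B->BA, C->BA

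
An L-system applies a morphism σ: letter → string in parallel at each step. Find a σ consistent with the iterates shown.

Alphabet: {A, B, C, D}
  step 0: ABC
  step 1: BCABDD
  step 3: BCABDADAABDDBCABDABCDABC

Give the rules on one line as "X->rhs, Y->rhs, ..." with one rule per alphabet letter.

  step 0 ⇒ step 1: ABC ⇒ BC·AB·DD
    A ↦ BC
    B ↦ AB
    C ↦ DD
    D ↦ DA  (constrained at step 1)

A->BC, B->AB, C->DD, D->DA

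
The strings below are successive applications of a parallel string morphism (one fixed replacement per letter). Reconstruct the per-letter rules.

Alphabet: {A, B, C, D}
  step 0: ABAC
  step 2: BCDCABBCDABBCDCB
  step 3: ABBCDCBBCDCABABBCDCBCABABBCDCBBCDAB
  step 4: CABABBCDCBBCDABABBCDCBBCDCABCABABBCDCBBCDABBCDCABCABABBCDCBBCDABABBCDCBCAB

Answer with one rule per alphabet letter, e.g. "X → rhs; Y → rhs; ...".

  step 3 ⇒ step 4: ABBCDCBBCDCABABBCDCBCABABBCDCBBCDAB ⇒ C·AB·AB·BCD·CB·BCD·AB·AB·BCD·CB·BCD·C·AB·C·AB·AB·BCD·CB·BCD·AB·BCD·C·AB·C·AB·AB·BCD·CB·BCD·AB·AB·BCD·CB·C·AB
    A ↦ C
    B ↦ AB
    C ↦ BCD
    D ↦ CB

A->C, B->AB, C->BCD, D->CB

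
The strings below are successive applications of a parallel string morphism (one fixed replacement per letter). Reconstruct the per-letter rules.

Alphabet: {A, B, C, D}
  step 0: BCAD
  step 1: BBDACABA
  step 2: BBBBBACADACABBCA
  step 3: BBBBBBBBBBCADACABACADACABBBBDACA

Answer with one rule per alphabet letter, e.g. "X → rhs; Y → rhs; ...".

A->CA, B->BB, C->DA, D->BA

  step 2 ⇒ step 3: BBBBBACADACABBCA ⇒ BB·BB·BB·BB·BB·CA·DA·CA·BA·CA·DA·CA·BB·BB·DA·CA
    A ↦ CA
    B ↦ BB
    C ↦ DA
    D ↦ BA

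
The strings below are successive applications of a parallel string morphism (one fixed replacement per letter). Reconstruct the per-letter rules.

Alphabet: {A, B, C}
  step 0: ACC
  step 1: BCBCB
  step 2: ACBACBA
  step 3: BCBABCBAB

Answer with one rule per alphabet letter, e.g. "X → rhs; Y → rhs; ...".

A->B, B->A, C->CB

  step 2 ⇒ step 3: ACBACBA ⇒ B·CB·A·B·CB·A·B
    A ↦ B
    B ↦ A
    C ↦ CB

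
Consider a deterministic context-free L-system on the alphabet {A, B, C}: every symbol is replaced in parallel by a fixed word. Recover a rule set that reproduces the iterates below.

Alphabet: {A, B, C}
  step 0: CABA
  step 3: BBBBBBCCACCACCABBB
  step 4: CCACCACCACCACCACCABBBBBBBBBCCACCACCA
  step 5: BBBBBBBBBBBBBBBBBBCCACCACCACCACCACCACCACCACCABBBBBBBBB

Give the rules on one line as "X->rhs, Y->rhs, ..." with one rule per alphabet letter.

A->B, B->CCA, C->B

  step 4 ⇒ step 5: CCACCACCACCACCACCABBBBBBBBBCCACCACCA ⇒ B·B·B·B·B·B·B·B·B·B·B·B·B·B·B·B·B·B·CCA·CCA·CCA·CCA·CCA·CCA·CCA·CCA·CCA·B·B·B·B·B·B·B·B·B
    A ↦ B
    B ↦ CCA
    C ↦ B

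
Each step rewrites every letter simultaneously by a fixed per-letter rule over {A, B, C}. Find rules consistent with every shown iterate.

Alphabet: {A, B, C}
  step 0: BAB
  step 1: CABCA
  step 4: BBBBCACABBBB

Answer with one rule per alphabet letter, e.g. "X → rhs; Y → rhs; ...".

A->B, B->CA, C->B

  step 0 ⇒ step 1: BAB ⇒ CA·B·CA
    A ↦ B
    B ↦ CA
    C ↦ B  (constrained at step 1)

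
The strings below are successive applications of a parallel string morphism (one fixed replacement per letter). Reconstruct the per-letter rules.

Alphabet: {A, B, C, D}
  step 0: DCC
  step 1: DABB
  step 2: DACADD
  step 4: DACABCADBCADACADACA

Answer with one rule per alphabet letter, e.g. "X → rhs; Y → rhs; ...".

A->CA, B->D, C->B, D->DA

  step 1 ⇒ step 2: DABB ⇒ DA·CA·D·D
    A ↦ CA
    B ↦ D
    D ↦ DA
  step 0 ⇒ step 1: DCC ⇒ DA·B·B
    C ↦ B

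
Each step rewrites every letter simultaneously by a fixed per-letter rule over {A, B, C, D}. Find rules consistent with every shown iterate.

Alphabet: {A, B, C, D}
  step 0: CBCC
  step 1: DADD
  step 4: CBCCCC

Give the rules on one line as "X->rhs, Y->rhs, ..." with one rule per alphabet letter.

  step 0 ⇒ step 1: CBCC ⇒ D·A·D·D
    B ↦ A
    C ↦ D
    A ↦ BC  (constrained at step 1)
    D ↦ C  (constrained at step 1)

A->BC, B->A, C->D, D->C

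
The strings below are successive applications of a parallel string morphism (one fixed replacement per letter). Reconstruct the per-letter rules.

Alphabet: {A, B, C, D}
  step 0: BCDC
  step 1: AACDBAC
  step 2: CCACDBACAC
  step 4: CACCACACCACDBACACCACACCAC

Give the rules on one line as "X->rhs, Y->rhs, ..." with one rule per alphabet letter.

  step 1 ⇒ step 2: AACDBAC ⇒ C·C·AC·DB·A·C·AC
    A ↦ C
    B ↦ A
    C ↦ AC
    D ↦ DB

A->C, B->A, C->AC, D->DB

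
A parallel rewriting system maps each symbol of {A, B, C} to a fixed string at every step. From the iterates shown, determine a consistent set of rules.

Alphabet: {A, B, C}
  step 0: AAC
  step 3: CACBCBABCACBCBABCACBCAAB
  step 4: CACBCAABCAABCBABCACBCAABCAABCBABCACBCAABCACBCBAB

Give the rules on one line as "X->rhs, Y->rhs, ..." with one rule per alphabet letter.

  step 3 ⇒ step 4: CACBCBABCACBCBABCACBCAAB ⇒ CA·CB·CA·AB·CA·AB·CB·AB·CA·CB·CA·AB·CA·AB·CB·AB·CA·CB·CA·AB·CA·CB·CB·AB
    A ↦ CB
    B ↦ AB
    C ↦ CA

A->CB, B->AB, C->CA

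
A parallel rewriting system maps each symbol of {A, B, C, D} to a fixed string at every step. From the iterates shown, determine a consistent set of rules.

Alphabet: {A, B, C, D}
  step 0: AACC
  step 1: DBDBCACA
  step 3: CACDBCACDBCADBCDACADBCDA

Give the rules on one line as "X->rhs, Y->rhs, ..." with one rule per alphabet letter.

A->DB, B->DA, C->CA, D->C

  step 0 ⇒ step 1: AACC ⇒ DB·DB·CA·CA
    A ↦ DB
    C ↦ CA
    B ↦ DA  (constrained at step 1)
    D ↦ C  (constrained at step 1)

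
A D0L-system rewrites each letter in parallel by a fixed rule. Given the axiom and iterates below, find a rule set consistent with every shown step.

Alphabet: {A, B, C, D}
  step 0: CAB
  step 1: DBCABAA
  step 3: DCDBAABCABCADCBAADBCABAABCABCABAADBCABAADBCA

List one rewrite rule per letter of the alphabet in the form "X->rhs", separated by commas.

A->BCA, B->BAA, C->D, D->DC

  step 0 ⇒ step 1: CAB ⇒ D·BCA·BAA
    A ↦ BCA
    B ↦ BAA
    C ↦ D
    D ↦ DC  (constrained at step 1)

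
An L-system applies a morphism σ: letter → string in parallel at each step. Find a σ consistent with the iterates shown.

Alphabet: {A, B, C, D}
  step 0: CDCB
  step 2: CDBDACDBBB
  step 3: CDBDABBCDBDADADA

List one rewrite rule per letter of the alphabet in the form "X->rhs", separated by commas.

  step 2 ⇒ step 3: CDBDACDBBB ⇒ CD·B·DA·B·B·CD·B·DA·DA·DA
    A ↦ B
    B ↦ DA
    C ↦ CD
    D ↦ B

A->B, B->DA, C->CD, D->B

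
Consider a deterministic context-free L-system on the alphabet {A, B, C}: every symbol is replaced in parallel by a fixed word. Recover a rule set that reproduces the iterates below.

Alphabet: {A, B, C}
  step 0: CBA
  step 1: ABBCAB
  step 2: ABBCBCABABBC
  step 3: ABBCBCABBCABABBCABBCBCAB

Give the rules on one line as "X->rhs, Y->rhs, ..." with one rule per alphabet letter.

A->AB, B->BC, C->AB

  step 2 ⇒ step 3: ABBCBCABABBC ⇒ AB·BC·BC·AB·BC·AB·AB·BC·AB·BC·BC·AB
    A ↦ AB
    B ↦ BC
    C ↦ AB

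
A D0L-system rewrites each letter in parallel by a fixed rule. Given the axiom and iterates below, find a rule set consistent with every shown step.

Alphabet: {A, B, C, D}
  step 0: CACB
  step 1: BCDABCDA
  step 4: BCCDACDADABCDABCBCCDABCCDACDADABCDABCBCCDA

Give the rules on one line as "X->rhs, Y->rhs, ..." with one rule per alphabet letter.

A->DA, B->DA, C->BC, D->C

  step 0 ⇒ step 1: CACB ⇒ BC·DA·BC·DA
    A ↦ DA
    B ↦ DA
    C ↦ BC
    D ↦ C  (constrained at step 1)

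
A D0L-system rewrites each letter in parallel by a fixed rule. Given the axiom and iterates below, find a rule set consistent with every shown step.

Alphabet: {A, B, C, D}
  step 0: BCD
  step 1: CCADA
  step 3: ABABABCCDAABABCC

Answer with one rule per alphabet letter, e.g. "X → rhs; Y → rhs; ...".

  step 0 ⇒ step 1: BCD ⇒ CC·A·DA
    B ↦ CC
    C ↦ A
    D ↦ DA
    A ↦ AB  (constrained at step 1)

A->AB, B->CC, C->A, D->DA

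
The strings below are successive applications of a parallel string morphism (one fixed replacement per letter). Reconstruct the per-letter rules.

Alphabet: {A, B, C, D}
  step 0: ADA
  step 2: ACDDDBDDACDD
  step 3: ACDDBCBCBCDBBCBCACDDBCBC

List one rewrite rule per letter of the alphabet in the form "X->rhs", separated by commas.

  step 2 ⇒ step 3: ACDDDBDDACDD ⇒ AC·DD·BC·BC·BC·DB·BC·BC·AC·DD·BC·BC
    A ↦ AC
    B ↦ DB
    C ↦ DD
    D ↦ BC

A->AC, B->DB, C->DD, D->BC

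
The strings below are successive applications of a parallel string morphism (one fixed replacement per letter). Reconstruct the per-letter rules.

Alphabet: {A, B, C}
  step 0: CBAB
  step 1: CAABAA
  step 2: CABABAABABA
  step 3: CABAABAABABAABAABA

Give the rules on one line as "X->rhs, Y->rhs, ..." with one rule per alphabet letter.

  step 2 ⇒ step 3: CABABAABABA ⇒ CA·BA·A·BA·A·BA·BA·A·BA·A·BA
    A ↦ BA
    B ↦ A
    C ↦ CA

A->BA, B->A, C->CA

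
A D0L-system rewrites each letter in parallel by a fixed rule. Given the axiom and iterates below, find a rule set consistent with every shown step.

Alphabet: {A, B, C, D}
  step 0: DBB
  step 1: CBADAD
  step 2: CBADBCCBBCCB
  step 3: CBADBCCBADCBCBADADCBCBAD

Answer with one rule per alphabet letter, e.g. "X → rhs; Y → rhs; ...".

  step 2 ⇒ step 3: CBADBCCBBCCB ⇒ CB·AD·BC·CB·AD·CB·CB·AD·AD·CB·CB·AD
    A ↦ BC
    B ↦ AD
    C ↦ CB
    D ↦ CB

A->BC, B->AD, C->CB, D->CB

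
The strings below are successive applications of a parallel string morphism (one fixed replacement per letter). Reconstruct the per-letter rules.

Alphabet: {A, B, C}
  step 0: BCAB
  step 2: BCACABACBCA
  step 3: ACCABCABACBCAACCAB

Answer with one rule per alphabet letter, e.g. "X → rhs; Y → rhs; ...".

A->B, B->AC, C->CA

  step 2 ⇒ step 3: BCACABACBCA ⇒ AC·CA·B·CA·B·AC·B·CA·AC·CA·B
    A ↦ B
    B ↦ AC
    C ↦ CA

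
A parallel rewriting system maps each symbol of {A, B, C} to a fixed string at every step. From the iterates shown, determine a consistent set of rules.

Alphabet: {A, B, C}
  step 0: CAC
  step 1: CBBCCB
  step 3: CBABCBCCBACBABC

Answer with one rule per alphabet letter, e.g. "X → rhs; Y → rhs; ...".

A->BC, B->A, C->CB

  step 0 ⇒ step 1: CAC ⇒ CB·BC·CB
    A ↦ BC
    C ↦ CB
    B ↦ A  (constrained at step 1)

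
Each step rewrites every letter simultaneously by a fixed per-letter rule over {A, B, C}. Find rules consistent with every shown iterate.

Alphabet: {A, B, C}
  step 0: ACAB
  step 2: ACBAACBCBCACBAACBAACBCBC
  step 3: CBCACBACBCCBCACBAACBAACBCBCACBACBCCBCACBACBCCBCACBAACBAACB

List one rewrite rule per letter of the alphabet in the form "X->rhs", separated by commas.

A->CBC, B->A, C->ACB

  step 2 ⇒ step 3: ACBAACBCBCACBAACBAACBCBC ⇒ CBC·ACB·A·CBC·CBC·ACB·A·ACB·A·ACB·CBC·ACB·A·CBC·CBC·ACB·A·CBC·CBC·ACB·A·ACB·A·ACB
    A ↦ CBC
    B ↦ A
    C ↦ ACB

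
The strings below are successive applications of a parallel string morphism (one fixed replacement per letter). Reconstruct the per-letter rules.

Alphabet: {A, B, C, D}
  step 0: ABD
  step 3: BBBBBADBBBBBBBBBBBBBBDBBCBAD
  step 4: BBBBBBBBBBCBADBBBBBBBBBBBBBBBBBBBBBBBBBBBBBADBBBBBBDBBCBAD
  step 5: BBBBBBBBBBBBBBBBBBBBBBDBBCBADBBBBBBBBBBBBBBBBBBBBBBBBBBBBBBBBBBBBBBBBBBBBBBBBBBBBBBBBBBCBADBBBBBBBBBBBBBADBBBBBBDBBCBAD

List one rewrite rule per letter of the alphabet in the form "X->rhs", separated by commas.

  step 4 ⇒ step 5: BBBBBBBBBBCBADBBBBBBBBBBBBBBBBBBBBBBBBBBBBBADBBBBBBDBBCBAD ⇒ BB·BB·BB·BB·BB·BB·BB·BB·BB·BB·BBD·BB·C·BAD·BB·BB·BB·BB·BB·BB·BB·BB·BB·BB·BB·BB·BB·BB·BB·BB·BB·BB·BB·BB·BB·BB·BB·BB·BB·BB·BB·BB·BB·C·BAD·BB·BB·BB·BB·BB·BB·BAD·BB·BB·BBD·BB·C·BAD
    A ↦ C
    B ↦ BB
    C ↦ BBD
    D ↦ BAD

A->C, B->BB, C->BBD, D->BAD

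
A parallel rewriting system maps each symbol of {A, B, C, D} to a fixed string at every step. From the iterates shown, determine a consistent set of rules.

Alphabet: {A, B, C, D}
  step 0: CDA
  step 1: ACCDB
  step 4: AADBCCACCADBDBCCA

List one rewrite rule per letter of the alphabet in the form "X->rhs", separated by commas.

A->DB, B->A, C->A, D->CC

  step 0 ⇒ step 1: CDA ⇒ A·CC·DB
    A ↦ DB
    C ↦ A
    D ↦ CC
    B ↦ A  (constrained at step 1)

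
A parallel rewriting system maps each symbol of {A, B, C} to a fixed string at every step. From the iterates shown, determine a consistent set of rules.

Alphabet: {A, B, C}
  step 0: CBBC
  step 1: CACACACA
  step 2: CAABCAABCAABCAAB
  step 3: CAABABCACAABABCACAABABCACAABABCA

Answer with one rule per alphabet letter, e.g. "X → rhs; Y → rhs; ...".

A->AB, B->CA, C->CA

  step 2 ⇒ step 3: CAABCAABCAABCAAB ⇒ CA·AB·AB·CA·CA·AB·AB·CA·CA·AB·AB·CA·CA·AB·AB·CA
    A ↦ AB
    B ↦ CA
    C ↦ CA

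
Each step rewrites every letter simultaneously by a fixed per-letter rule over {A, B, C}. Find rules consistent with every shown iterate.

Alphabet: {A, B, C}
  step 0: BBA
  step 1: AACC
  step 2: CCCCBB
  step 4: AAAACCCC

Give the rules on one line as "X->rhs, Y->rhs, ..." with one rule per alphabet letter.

  step 1 ⇒ step 2: AACC ⇒ CC·CC·B·B
    A ↦ CC
    C ↦ B
  step 0 ⇒ step 1: BBA ⇒ A·A·CC
    B ↦ A

A->CC, B->A, C->B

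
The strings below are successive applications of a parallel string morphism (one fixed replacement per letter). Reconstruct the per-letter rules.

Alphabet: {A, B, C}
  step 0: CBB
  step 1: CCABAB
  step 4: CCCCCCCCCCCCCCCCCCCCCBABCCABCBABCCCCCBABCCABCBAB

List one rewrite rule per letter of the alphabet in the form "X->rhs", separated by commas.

A->CB, B->AB, C->CC

  step 0 ⇒ step 1: CBB ⇒ CC·AB·AB
    B ↦ AB
    C ↦ CC
    A ↦ CB  (constrained at step 1)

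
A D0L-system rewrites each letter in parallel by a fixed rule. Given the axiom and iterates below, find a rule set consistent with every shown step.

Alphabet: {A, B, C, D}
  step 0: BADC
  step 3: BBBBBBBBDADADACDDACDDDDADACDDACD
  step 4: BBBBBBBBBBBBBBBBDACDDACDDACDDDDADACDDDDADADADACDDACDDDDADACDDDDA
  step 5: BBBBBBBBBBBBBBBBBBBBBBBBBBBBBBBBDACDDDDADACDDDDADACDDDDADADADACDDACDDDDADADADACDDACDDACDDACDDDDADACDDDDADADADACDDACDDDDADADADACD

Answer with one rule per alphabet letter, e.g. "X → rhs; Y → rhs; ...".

  step 4 ⇒ step 5: BBBBBBBBBBBBBBBBDACDDACDDACDDDDADACDDDDADADADACDDACDDDDADACDDDDA ⇒ BB·BB·BB·BB·BB·BB·BB·BB·BB·BB·BB·BB·BB·BB·BB·BB·DA·CD·DD·DA·DA·CD·DD·DA·DA·CD·DD·DA·DA·DA·DA·CD·DA·CD·DD·DA·DA·DA·DA·CD·DA·CD·DA·CD·DA·CD·DD·DA·DA·CD·DD·DA·DA·DA·DA·CD·DA·CD·DD·DA·DA·DA·DA·CD
    A ↦ CD
    B ↦ BB
    C ↦ DD
    D ↦ DA

A->CD, B->BB, C->DD, D->DA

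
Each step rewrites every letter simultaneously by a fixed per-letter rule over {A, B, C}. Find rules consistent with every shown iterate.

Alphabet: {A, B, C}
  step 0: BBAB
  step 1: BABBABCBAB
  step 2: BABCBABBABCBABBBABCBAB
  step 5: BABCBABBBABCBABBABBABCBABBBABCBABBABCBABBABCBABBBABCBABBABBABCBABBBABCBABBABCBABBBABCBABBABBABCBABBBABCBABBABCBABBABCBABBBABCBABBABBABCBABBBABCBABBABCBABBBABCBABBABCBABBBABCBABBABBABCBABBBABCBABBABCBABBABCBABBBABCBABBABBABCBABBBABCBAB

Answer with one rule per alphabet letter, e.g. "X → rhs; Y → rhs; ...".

A->C, B->BAB, C->B

  step 1 ⇒ step 2: BABBABCBAB ⇒ BAB·C·BAB·BAB·C·BAB·B·BAB·C·BAB
    A ↦ C
    B ↦ BAB
    C ↦ B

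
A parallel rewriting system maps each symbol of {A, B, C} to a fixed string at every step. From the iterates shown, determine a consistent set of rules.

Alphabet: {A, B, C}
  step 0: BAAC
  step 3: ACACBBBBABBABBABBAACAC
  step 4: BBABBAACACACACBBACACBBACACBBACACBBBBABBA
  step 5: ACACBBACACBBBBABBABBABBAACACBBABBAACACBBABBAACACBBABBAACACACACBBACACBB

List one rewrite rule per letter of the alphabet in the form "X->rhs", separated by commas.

  step 4 ⇒ step 5: BBABBAACACACACBBACACBBACACBBACACBBBBABBA ⇒ AC·AC·BB·AC·AC·BB·BB·A·BB·A·BB·A·BB·A·AC·AC·BB·A·BB·A·AC·AC·BB·A·BB·A·AC·AC·BB·A·BB·A·AC·AC·AC·AC·BB·AC·AC·BB
    A ↦ BB
    B ↦ AC
    C ↦ A

A->BB, B->AC, C->A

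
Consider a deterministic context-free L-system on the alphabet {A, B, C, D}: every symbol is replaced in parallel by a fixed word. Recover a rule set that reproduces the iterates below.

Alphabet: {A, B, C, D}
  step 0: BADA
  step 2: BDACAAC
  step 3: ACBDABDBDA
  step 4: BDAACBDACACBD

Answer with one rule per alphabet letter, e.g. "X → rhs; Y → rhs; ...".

  step 3 ⇒ step 4: ACBDABDBDA ⇒ BD·A·A·C·BD·A·C·A·C·BD
    A ↦ BD
    B ↦ A
    C ↦ A
    D ↦ C

A->BD, B->A, C->A, D->C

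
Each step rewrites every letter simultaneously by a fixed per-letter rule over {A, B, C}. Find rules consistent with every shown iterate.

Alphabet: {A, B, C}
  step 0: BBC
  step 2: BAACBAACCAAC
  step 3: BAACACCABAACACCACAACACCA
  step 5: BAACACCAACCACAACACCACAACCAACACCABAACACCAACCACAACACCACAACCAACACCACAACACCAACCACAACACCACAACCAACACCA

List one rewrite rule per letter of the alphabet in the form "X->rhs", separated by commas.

A->AC, B->BA, C->CA

  step 2 ⇒ step 3: BAACBAACCAAC ⇒ BA·AC·AC·CA·BA·AC·AC·CA·CA·AC·AC·CA
    A ↦ AC
    B ↦ BA
    C ↦ CA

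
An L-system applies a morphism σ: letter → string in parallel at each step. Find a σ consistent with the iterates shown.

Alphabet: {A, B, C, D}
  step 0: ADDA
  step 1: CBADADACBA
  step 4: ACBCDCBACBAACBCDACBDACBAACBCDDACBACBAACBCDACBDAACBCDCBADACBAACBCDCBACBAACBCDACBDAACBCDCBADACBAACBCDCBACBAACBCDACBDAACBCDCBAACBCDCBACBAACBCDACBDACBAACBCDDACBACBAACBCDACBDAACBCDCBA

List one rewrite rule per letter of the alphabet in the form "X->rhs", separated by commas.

A->CBA, B->CD, C->ACB, D->DA

  step 0 ⇒ step 1: ADDA ⇒ CBA·DA·DA·CBA
    A ↦ CBA
    D ↦ DA
    B ↦ CD  (constrained at step 1)
    C ↦ ACB  (constrained at step 1)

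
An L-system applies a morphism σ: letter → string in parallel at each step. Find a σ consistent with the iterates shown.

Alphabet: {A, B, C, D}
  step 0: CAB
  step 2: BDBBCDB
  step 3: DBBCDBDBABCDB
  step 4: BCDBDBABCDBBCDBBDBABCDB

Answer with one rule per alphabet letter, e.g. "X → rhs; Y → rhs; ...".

  step 3 ⇒ step 4: DBBCDBDBABCDB ⇒ BC·DB·DB·A·BC·DB·BC·DB·B·DB·A·BC·DB
    A ↦ B
    B ↦ DB
    C ↦ A
    D ↦ BC

A->B, B->DB, C->A, D->BC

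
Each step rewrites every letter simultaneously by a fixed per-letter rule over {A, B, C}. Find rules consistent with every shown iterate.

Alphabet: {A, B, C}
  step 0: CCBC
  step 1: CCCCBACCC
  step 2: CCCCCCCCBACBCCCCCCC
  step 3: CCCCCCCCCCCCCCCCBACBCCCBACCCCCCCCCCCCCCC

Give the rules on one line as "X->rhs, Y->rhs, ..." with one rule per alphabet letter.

  step 2 ⇒ step 3: CCCCCCCCBACBCCCCCCC ⇒ CC·CC·CC·CC·CC·CC·CC·CC·BAC·BC·CC·BAC·CC·CC·CC·CC·CC·CC·CC
    A ↦ BC
    B ↦ BAC
    C ↦ CC

A->BC, B->BAC, C->CC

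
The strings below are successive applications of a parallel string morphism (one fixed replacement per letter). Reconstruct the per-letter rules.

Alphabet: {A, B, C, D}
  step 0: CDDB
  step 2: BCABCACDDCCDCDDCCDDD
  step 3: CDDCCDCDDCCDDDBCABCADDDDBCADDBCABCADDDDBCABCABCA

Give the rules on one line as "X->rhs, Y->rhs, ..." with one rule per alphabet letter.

A->CCD, B->C, C->DD, D->BCA

  step 2 ⇒ step 3: BCABCACDDCCDCDDCCDDD ⇒ C·DD·CCD·C·DD·CCD·DD·BCA·BCA·DD·DD·BCA·DD·BCA·BCA·DD·DD·BCA·BCA·BCA
    A ↦ CCD
    B ↦ C
    C ↦ DD
    D ↦ BCA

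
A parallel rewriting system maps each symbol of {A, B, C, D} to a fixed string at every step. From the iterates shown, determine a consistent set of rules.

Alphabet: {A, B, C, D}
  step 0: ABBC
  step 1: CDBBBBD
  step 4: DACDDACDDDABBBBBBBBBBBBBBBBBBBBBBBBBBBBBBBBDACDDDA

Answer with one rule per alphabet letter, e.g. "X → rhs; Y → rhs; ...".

A->CD, B->BB, C->D, D->DA

  step 0 ⇒ step 1: ABBC ⇒ CD·BB·BB·D
    A ↦ CD
    B ↦ BB
    C ↦ D
    D ↦ DA  (constrained at step 1)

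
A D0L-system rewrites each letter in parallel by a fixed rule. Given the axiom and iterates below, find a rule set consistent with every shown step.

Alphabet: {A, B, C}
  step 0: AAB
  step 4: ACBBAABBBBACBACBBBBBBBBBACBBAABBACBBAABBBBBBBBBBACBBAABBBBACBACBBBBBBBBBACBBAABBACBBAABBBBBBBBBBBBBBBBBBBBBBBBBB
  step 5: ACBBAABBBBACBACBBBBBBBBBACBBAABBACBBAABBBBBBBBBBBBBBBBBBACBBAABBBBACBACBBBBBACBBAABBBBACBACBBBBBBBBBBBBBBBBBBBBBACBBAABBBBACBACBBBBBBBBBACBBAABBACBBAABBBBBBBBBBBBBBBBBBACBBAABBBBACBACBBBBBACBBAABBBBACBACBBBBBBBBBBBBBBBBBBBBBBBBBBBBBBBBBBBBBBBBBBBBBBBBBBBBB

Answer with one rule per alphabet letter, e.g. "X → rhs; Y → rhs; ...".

A->ACB, B->BB, C->BAA

  step 4 ⇒ step 5: ACBBAABBBBACBACBBBBBBBBBACBBAABBACBBAABBBBBBBBBBACBBAABBBBACBACBBBBBBBBBACBBAABBACBBAABBBBBBBBBBBBBBBBBBBBBBBBBB ⇒ ACB·BAA·BB·BB·ACB·ACB·BB·BB·BB·BB·ACB·BAA·BB·ACB·BAA·BB·BB·BB·BB·BB·BB·BB·BB·BB·ACB·BAA·BB·BB·ACB·ACB·BB·BB·ACB·BAA·BB·BB·ACB·ACB·BB·BB·BB·BB·BB·BB·BB·BB·BB·BB·ACB·BAA·BB·BB·ACB·ACB·BB·BB·BB·BB·ACB·BAA·BB·ACB·BAA·BB·BB·BB·BB·BB·BB·BB·BB·BB·ACB·BAA·BB·BB·ACB·ACB·BB·BB·ACB·BAA·BB·BB·ACB·ACB·BB·BB·BB·BB·BB·BB·BB·BB·BB·BB·BB·BB·BB·BB·BB·BB·BB·BB·BB·BB·BB·BB·BB·BB·BB·BB
    A ↦ ACB
    B ↦ BB
    C ↦ BAA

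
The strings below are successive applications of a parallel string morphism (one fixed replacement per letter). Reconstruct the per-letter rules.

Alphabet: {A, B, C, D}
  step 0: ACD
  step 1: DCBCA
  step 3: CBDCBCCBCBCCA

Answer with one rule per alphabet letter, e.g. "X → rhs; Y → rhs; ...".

  step 0 ⇒ step 1: ACD ⇒ D·CB·CA
    A ↦ D
    C ↦ CB
    D ↦ CA
    B ↦ C  (constrained at step 1)

A->D, B->C, C->CB, D->CA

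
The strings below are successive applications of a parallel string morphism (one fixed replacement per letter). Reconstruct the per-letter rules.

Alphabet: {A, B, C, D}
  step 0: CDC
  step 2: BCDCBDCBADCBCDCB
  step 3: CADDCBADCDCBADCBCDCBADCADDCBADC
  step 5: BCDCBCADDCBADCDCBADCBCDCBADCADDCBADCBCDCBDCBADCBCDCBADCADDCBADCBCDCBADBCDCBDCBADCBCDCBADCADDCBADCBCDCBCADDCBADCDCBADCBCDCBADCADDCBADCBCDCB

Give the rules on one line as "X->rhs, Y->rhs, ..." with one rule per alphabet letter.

A->BC, B->C, C->AD, D->DCB

  step 2 ⇒ step 3: BCDCBDCBADCBCDCB ⇒ C·AD·DCB·AD·C·DCB·AD·C·BC·DCB·AD·C·AD·DCB·AD·C
    A ↦ BC
    B ↦ C
    C ↦ AD
    D ↦ DCB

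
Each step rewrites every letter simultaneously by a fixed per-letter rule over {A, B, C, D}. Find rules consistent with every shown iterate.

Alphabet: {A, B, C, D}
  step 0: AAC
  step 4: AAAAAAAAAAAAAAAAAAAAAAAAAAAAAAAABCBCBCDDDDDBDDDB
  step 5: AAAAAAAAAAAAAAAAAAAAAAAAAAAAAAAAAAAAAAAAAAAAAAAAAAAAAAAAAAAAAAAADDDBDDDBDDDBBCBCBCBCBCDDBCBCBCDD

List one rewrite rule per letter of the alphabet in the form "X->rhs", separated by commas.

A->AA, B->DD, C->DB, D->BC

  step 4 ⇒ step 5: AAAAAAAAAAAAAAAAAAAAAAAAAAAAAAAABCBCBCDDDDDBDDDB ⇒ AA·AA·AA·AA·AA·AA·AA·AA·AA·AA·AA·AA·AA·AA·AA·AA·AA·AA·AA·AA·AA·AA·AA·AA·AA·AA·AA·AA·AA·AA·AA·AA·DD·DB·DD·DB·DD·DB·BC·BC·BC·BC·BC·DD·BC·BC·BC·DD
    A ↦ AA
    B ↦ DD
    C ↦ DB
    D ↦ BC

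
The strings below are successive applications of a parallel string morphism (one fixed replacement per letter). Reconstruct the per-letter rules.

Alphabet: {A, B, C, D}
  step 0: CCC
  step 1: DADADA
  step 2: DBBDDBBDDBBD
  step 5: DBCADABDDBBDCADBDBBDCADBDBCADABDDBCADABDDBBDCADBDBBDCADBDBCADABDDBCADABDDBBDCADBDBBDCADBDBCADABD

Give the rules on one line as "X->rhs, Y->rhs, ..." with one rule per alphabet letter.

  step 1 ⇒ step 2: DADADA ⇒ DB·BD·DB·BD·DB·BD
    A ↦ BD
    D ↦ DB
    B ↦ CA  (constrained at step 2)
  step 0 ⇒ step 1: CCC ⇒ DA·DA·DA
    C ↦ DA

A->BD, B->CA, C->DA, D->DB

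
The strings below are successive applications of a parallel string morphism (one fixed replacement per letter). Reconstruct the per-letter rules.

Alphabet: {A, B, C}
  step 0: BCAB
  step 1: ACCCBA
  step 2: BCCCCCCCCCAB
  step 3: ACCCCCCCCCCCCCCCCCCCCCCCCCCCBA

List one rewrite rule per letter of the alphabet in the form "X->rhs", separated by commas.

A->B, B->A, C->CCC

  step 2 ⇒ step 3: BCCCCCCCCCAB ⇒ A·CCC·CCC·CCC·CCC·CCC·CCC·CCC·CCC·CCC·B·A
    A ↦ B
    B ↦ A
    C ↦ CCC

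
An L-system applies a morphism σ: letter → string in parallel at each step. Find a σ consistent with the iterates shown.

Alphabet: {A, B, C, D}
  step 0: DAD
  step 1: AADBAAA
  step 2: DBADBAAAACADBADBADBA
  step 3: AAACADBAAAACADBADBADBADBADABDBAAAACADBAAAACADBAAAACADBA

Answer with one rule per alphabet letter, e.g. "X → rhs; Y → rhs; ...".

A->DBA, B->ACA, C->DAB, D->AA

  step 2 ⇒ step 3: DBADBAAAACADBADBADBA ⇒ AA·ACA·DBA·AA·ACA·DBA·DBA·DBA·DBA·DAB·DBA·AA·ACA·DBA·AA·ACA·DBA·AA·ACA·DBA
    A ↦ DBA
    B ↦ ACA
    C ↦ DAB
    D ↦ AA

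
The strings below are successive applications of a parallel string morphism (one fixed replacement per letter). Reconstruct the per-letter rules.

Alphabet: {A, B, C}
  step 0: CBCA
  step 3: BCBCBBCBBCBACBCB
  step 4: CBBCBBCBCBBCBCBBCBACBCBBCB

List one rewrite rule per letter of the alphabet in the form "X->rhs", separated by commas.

A->AC, B->CB, C->B

  step 3 ⇒ step 4: BCBCBBCBBCBACBCB ⇒ CB·B·CB·B·CB·CB·B·CB·CB·B·CB·AC·B·CB·B·CB
    A ↦ AC
    B ↦ CB
    C ↦ B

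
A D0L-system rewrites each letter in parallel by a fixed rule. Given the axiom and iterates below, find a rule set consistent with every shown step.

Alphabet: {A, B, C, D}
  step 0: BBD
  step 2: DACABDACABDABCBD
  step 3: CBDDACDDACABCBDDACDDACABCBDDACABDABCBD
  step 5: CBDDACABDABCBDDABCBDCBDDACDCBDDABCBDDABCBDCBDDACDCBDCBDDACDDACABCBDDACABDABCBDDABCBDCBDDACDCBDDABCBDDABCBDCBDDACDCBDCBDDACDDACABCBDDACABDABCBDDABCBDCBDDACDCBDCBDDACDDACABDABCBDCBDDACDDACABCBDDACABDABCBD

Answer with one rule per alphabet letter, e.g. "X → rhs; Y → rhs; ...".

  step 2 ⇒ step 3: DACABDACABDABCBD ⇒ CBD·DAC·D·DAC·AB·CBD·DAC·D·DAC·AB·CBD·DAC·AB·D·AB·CBD
    A ↦ DAC
    B ↦ AB
    C ↦ D
    D ↦ CBD

A->DAC, B->AB, C->D, D->CBD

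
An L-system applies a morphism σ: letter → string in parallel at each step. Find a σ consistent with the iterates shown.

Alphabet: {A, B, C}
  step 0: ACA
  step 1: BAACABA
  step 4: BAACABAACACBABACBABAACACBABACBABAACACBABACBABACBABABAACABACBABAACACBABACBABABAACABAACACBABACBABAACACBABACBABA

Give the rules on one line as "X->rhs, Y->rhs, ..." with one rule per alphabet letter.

A->BA, B->CBA, C->ACA

  step 0 ⇒ step 1: ACA ⇒ BA·ACA·BA
    A ↦ BA
    C ↦ ACA
    B ↦ CBA  (constrained at step 1)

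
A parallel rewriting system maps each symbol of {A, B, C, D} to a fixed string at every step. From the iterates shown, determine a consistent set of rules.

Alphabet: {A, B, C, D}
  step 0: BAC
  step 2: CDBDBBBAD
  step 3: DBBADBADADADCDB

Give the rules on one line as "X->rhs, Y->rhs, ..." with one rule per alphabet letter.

  step 2 ⇒ step 3: CDBDBBBAD ⇒ DB·B·AD·B·AD·AD·AD·CD·B
    A ↦ CD
    B ↦ AD
    C ↦ DB
    D ↦ B

A->CD, B->AD, C->DB, D->B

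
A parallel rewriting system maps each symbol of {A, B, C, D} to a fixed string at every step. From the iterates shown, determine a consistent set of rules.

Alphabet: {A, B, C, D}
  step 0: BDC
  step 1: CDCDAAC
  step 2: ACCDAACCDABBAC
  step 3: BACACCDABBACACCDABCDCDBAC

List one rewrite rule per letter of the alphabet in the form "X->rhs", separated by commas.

  step 2 ⇒ step 3: ACCDAACCDABBAC ⇒ B·AC·AC·CDA·B·B·AC·AC·CDA·B·CD·CD·B·AC
    A ↦ B
    B ↦ CD
    C ↦ AC
    D ↦ CDA

A->B, B->CD, C->AC, D->CDA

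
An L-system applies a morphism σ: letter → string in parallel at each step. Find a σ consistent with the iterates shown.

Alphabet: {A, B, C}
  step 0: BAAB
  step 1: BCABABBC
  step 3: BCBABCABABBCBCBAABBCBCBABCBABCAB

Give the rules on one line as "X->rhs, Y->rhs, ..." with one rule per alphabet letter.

A->AB, B->BC, C->BA

  step 0 ⇒ step 1: BAAB ⇒ BC·AB·AB·BC
    A ↦ AB
    B ↦ BC
    C ↦ BA  (constrained at step 1)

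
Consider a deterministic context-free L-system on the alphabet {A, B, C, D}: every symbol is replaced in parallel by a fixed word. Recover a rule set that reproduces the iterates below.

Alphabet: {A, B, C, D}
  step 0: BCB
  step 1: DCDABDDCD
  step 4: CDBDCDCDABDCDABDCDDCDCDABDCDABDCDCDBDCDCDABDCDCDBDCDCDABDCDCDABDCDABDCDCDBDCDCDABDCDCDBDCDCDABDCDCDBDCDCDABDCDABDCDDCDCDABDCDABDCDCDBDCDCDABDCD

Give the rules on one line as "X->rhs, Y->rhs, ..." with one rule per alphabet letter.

  step 0 ⇒ step 1: BCB ⇒ DCD·ABD·DCD
    B ↦ DCD
    C ↦ ABD
    A ↦ CDB  (constrained at step 1)
    D ↦ CD  (constrained at step 1)

A->CDB, B->DCD, C->ABD, D->CD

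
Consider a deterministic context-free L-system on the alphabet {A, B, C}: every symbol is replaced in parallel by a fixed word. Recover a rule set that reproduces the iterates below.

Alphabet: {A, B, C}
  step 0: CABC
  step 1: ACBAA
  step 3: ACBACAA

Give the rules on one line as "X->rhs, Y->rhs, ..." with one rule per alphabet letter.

  step 0 ⇒ step 1: CABC ⇒ A·C·BA·A
    A ↦ C
    B ↦ BA
    C ↦ A

A->C, B->BA, C->A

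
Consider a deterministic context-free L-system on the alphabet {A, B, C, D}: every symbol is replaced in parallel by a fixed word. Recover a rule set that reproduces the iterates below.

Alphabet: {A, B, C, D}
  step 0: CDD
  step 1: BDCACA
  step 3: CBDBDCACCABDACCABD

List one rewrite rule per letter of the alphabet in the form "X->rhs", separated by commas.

A->C, B->AC, C->BD, D->CA

  step 0 ⇒ step 1: CDD ⇒ BD·CA·CA
    C ↦ BD
    D ↦ CA
    A ↦ C  (constrained at step 1)
    B ↦ AC  (constrained at step 1)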